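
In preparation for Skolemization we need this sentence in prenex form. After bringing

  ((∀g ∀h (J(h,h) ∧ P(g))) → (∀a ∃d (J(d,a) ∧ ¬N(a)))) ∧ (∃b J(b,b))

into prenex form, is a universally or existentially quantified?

Rewrite implications/biconditionals: A → B as ¬A ∨ B.
  (¬(∀g ∀h (J(h,h) ∧ P(g))) ∨ (∀a ∃d (J(d,a) ∧ ¬N(a)))) ∧ (∃b J(b,b))
Move each ¬ inward, flipping quantifiers it crosses:
  ((∃g ∃h (¬J(h,h) ∨ ¬P(g))) ∨ (∀a ∃d (J(d,a) ∧ ¬N(a)))) ∧ (∃b J(b,b))
Extract every quantifier outward, since the variables are now distinct and don't occur free across branches:
  ∃g ∃h ∀a ∃d ∃b ((¬J(h,h) ∨ ¬P(g) ∨ J(d,a) ∧ ¬N(a)) ∧ J(b,b))
The quantifier ∀a sits under an even number of negations (counting the antecedent side of each →), so it remains universal.

universal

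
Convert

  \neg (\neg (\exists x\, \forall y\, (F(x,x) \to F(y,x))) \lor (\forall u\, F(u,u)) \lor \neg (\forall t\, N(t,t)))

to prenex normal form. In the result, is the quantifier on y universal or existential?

First replace A → B with ¬A ∨ B.
  \neg (\neg (\exists x\, \forall y\, (\neg F(x,x) \lor F(y,x))) \lor (\forall u\, F(u,u)) \lor \neg (\forall t\, N(t,t)))
Move each ¬ inward, flipping quantifiers it crosses:
  (\exists x\, \forall y\, (\neg F(x,x) \lor F(y,x))) \land (\exists u\, \neg F(u,u)) \land (\forall t\, N(t,t))
All bound variables are already distinct, so no renaming is needed.
Extract every quantifier outward, since the variables are now distinct and don't occur free across branches:
  \exists x\, \forall y\, \exists u\, \forall t\, ((\neg F(x,x) \lor F(y,x)) \land \neg F(u,u) \land N(t,t))
The quantifier \forall y sits under an even number of negations (counting the antecedent side of each →), so it remains universal.

universal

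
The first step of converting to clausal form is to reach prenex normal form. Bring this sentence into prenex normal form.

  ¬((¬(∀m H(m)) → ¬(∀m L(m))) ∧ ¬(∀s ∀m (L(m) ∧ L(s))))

∃m ∀w1 ∀s ∀v (¬H(m) ∧ L(w1) ∨ L(v) ∧ L(s))

Eliminate → and ↔ using ¬ and ∨.
  ¬((¬¬(∀m H(m)) ∨ ¬(∀m L(m))) ∧ ¬(∀s ∀m (L(m) ∧ L(s))))
Push ¬ through the quantifiers and connectives to reach negation normal form:
  (∃m ¬H(m)) ∧ (∀m L(m)) ∨ (∀s ∀m (L(m) ∧ L(s)))
Standardize variables apart so no two quantifiers bind the same name: m↦w1, m↦v.
  (∃m ¬H(m)) ∧ (∀w1 L(w1)) ∨ (∀s ∀v (L(v) ∧ L(s)))
Pull the quantifiers to the front (each side's bound variable is not free in the other side):
  ∃m ∀w1 ∀s ∀v (¬H(m) ∧ L(w1) ∨ L(v) ∧ L(s))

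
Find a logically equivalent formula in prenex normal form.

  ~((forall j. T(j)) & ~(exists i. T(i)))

Move each ¬ inward, flipping quantifiers it crosses:
  (exists j. ~T(j)) | (exists i. T(i))
Pull the quantifiers to the front (each side's bound variable is not free in the other side):
  exists j. exists i. (~T(j) | T(i))

exists j. exists i. (~T(j) | T(i))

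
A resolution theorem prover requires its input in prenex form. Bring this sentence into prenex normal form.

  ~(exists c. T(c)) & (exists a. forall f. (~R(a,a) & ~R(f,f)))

forall c. exists a. forall f. (~T(c) & ~R(a,a) & ~R(f,f))

Drive negations inward (¬∀x A ≡ ∃x ¬A, ¬∃x A ≡ ∀x ¬A, De Morgan for ∧/∨):
  (forall c. ~T(c)) & (exists a. forall f. (~R(a,a) & ~R(f,f)))
All bound variables are already distinct, so no renaming is needed.
Pull the quantifiers to the front (each side's bound variable is not free in the other side):
  forall c. exists a. forall f. (~T(c) & ~R(a,a) & ~R(f,f))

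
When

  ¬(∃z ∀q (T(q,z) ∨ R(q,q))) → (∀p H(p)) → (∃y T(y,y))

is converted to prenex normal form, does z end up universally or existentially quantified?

Eliminate → and ↔ using ¬ and ∨.
  ¬¬(∃z ∀q (T(q,z) ∨ R(q,q))) ∨ ¬(∀p H(p)) ∨ (∃y T(y,y))
Push ¬ through the quantifiers and connectives to reach negation normal form:
  (∃z ∀q (T(q,z) ∨ R(q,q))) ∨ (∃p ¬H(p)) ∨ (∃y T(y,y))
All bound variables are already distinct, so no renaming is needed.
Extract every quantifier outward, since the variables are now distinct and don't occur free across branches:
  ∃z ∀q ∃p ∃y (T(q,z) ∨ R(q,q) ∨ ¬H(p) ∨ T(y,y))
The quantifier ∃z sits under an even number of negations (counting the antecedent side of each →), so it remains existential.

existential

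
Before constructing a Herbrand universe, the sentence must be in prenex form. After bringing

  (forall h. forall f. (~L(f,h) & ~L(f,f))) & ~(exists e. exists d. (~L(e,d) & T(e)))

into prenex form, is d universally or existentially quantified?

universal

Drive negations inward (¬∀x A ≡ ∃x ¬A, ¬∃x A ≡ ∀x ¬A, De Morgan for ∧/∨):
  (forall h. forall f. (~L(f,h) & ~L(f,f))) & (forall e. forall d. (L(e,d) | ~T(e)))
All bound variables are already distinct, so no renaming is needed.
Extract every quantifier outward, since the variables are now distinct and don't occur free across branches:
  forall h. forall f. forall e. forall d. (~L(f,h) & ~L(f,f) & (L(e,d) | ~T(e)))
The quantifier exists d sits under an odd number of negations, so it flips to forall d.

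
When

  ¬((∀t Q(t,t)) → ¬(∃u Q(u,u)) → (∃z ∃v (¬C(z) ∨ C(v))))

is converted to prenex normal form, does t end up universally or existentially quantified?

universal

First replace A → B with ¬A ∨ B.
  ¬(¬(∀t Q(t,t)) ∨ ¬¬(∃u Q(u,u)) ∨ (∃z ∃v (¬C(z) ∨ C(v))))
Push ¬ through the quantifiers and connectives to reach negation normal form:
  (∀t Q(t,t)) ∧ (∀u ¬Q(u,u)) ∧ (∀z ∀v (C(z) ∧ ¬C(v)))
All bound variables are already distinct, so no renaming is needed.
Pull the quantifiers to the front (each side's bound variable is not free in the other side):
  ∀t ∀u ∀z ∀v (Q(t,t) ∧ ¬Q(u,u) ∧ C(z) ∧ ¬C(v))
The quantifier ∀t sits under an even number of negations (counting the antecedent side of each →), so it remains universal.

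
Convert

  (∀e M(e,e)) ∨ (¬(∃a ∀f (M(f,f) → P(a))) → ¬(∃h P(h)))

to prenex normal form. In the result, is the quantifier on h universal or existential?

First replace A → B with ¬A ∨ B.
  (∀e M(e,e)) ∨ ¬¬(∃a ∀f (¬M(f,f) ∨ P(a))) ∨ ¬(∃h P(h))
Drive negations inward (¬∀x A ≡ ∃x ¬A, ¬∃x A ≡ ∀x ¬A, De Morgan for ∧/∨):
  (∀e M(e,e)) ∨ (∃a ∀f (¬M(f,f) ∨ P(a))) ∨ (∀h ¬P(h))
Pull the quantifiers to the front (each side's bound variable is not free in the other side):
  ∀e ∃a ∀f ∀h (M(e,e) ∨ ¬M(f,f) ∨ P(a) ∨ ¬P(h))
The quantifier ∃h sits under an odd number of negations (counting the antecedent side of each →), so it flips to ∀h.

universal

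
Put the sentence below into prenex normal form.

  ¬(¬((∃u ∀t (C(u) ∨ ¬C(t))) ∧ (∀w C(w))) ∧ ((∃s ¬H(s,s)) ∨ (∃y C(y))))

Move each ¬ inward, flipping quantifiers it crosses:
  (∃u ∀t (C(u) ∨ ¬C(t))) ∧ (∀w C(w)) ∨ (∀s H(s,s)) ∧ (∀y ¬C(y))
Finally move all quantifiers to the prefix:
  ∃u ∀t ∀w ∀s ∀y ((C(u) ∨ ¬C(t)) ∧ C(w) ∨ H(s,s) ∧ ¬C(y))

∃u ∀t ∀w ∀s ∀y ((C(u) ∨ ¬C(t)) ∧ C(w) ∨ H(s,s) ∧ ¬C(y))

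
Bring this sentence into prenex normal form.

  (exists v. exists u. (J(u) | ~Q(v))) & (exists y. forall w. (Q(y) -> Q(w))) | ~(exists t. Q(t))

Eliminate → and ↔ using ¬ and ∨.
  (exists v. exists u. (J(u) | ~Q(v))) & (exists y. forall w. (~Q(y) | Q(w))) | ~(exists t. Q(t))
Push ¬ through the quantifiers and connectives to reach negation normal form:
  (exists v. exists u. (J(u) | ~Q(v))) & (exists y. forall w. (~Q(y) | Q(w))) | (forall t. ~Q(t))
All bound variables are already distinct, so no renaming is needed.
Pull the quantifiers to the front (each side's bound variable is not free in the other side):
  exists v. exists u. exists y. forall w. forall t. ((J(u) | ~Q(v)) & (~Q(y) | Q(w)) | ~Q(t))

exists v. exists u. exists y. forall w. forall t. ((J(u) | ~Q(v)) & (~Q(y) | Q(w)) | ~Q(t))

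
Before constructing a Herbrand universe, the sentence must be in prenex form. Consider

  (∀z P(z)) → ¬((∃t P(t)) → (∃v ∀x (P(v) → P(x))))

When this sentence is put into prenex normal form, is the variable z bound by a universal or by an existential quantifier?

First replace A → B with ¬A ∨ B.
  ¬(∀z P(z)) ∨ ¬(¬(∃t P(t)) ∨ (∃v ∀x (¬P(v) ∨ P(x))))
Move each ¬ inward, flipping quantifiers it crosses:
  (∃z ¬P(z)) ∨ (∃t P(t)) ∧ (∀v ∃x (P(v) ∧ ¬P(x)))
Finally move all quantifiers to the prefix:
  ∃z ∃t ∀v ∃x (¬P(z) ∨ P(t) ∧ P(v) ∧ ¬P(x))
The quantifier ∀z sits under an odd number of negations (counting the antecedent side of each →), so it flips to ∃z.

existential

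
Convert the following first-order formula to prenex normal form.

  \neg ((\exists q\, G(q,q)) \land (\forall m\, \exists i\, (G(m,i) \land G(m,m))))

Move each ¬ inward, flipping quantifiers it crosses:
  (\forall q\, \neg G(q,q)) \lor (\exists m\, \forall i\, (\neg G(m,i) \lor \neg G(m,m)))
Pull the quantifiers to the front (each side's bound variable is not free in the other side):
  \forall q\, \exists m\, \forall i\, (\neg G(q,q) \lor \neg G(m,i) \lor \neg G(m,m))

\forall q\, \exists m\, \forall i\, (\neg G(q,q) \lor \neg G(m,i) \lor \neg G(m,m))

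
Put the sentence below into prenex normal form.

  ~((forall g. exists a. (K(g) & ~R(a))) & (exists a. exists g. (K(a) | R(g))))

exists g. forall a. forall y. forall x. (~K(g) | R(a) | ~K(y) & ~R(x))

Drive negations inward (¬∀x A ≡ ∃x ¬A, ¬∃x A ≡ ∀x ¬A, De Morgan for ∧/∨):
  (exists g. forall a. (~K(g) | R(a))) | (forall a. forall g. (~K(a) & ~R(g)))
Standardize variables apart so no two quantifiers bind the same name: a↦y, g↦x.
  (exists g. forall a. (~K(g) | R(a))) | (forall y. forall x. (~K(y) & ~R(x)))
Extract every quantifier outward, since the variables are now distinct and don't occur free across branches:
  exists g. forall a. forall y. forall x. (~K(g) | R(a) | ~K(y) & ~R(x))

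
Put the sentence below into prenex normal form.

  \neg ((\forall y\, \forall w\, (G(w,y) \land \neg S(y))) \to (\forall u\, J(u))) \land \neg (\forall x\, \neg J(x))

\forall y\, \forall w\, \exists u\, \exists x\, (G(w,y) \land \neg S(y) \land \neg J(u) \land J(x))

Rewrite implications/biconditionals: A → B as ¬A ∨ B.
  \neg (\neg (\forall y\, \forall w\, (G(w,y) \land \neg S(y))) \lor (\forall u\, J(u))) \land \neg (\forall x\, \neg J(x))
Drive negations inward (¬∀x A ≡ ∃x ¬A, ¬∃x A ≡ ∀x ¬A, De Morgan for ∧/∨):
  (\forall y\, \forall w\, (G(w,y) \land \neg S(y))) \land (\exists u\, \neg J(u)) \land (\exists x\, J(x))
Finally move all quantifiers to the prefix:
  \forall y\, \forall w\, \exists u\, \exists x\, (G(w,y) \land \neg S(y) \land \neg J(u) \land J(x))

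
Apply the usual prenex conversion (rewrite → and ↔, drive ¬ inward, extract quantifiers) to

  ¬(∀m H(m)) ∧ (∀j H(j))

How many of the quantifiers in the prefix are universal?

1

Drive negations inward (¬∀x A ≡ ∃x ¬A, ¬∃x A ≡ ∀x ¬A, De Morgan for ∧/∨):
  (∃m ¬H(m)) ∧ (∀j H(j))
All bound variables are already distinct, so no renaming is needed.
Finally move all quantifiers to the prefix:
  ∃m ∀j (¬H(m) ∧ H(j))
The prefix is ∃m ∀j: 1 universal, 1 existential.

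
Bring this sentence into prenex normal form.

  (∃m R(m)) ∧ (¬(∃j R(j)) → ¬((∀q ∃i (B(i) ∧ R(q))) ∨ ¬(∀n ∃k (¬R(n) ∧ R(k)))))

∃m ∃j ∃q ∀i ∀n ∃k (R(m) ∧ (R(j) ∨ (¬B(i) ∨ ¬R(q)) ∧ ¬R(n) ∧ R(k)))

First replace A → B with ¬A ∨ B.
  (∃m R(m)) ∧ (¬¬(∃j R(j)) ∨ ¬((∀q ∃i (B(i) ∧ R(q))) ∨ ¬(∀n ∃k (¬R(n) ∧ R(k)))))
Drive negations inward (¬∀x A ≡ ∃x ¬A, ¬∃x A ≡ ∀x ¬A, De Morgan for ∧/∨):
  (∃m R(m)) ∧ ((∃j R(j)) ∨ (∃q ∀i (¬B(i) ∨ ¬R(q))) ∧ (∀n ∃k (¬R(n) ∧ R(k))))
All bound variables are already distinct, so no renaming is needed.
Pull the quantifiers to the front (each side's bound variable is not free in the other side):
  ∃m ∃j ∃q ∀i ∀n ∃k (R(m) ∧ (R(j) ∨ (¬B(i) ∨ ¬R(q)) ∧ ¬R(n) ∧ R(k)))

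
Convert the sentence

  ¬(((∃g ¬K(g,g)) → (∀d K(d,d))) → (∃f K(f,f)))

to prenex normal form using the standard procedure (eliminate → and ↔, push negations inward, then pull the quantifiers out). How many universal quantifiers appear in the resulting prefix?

3

First replace A → B with ¬A ∨ B.
  ¬(¬(¬(∃g ¬K(g,g)) ∨ (∀d K(d,d))) ∨ (∃f K(f,f)))
Drive negations inward (¬∀x A ≡ ∃x ¬A, ¬∃x A ≡ ∀x ¬A, De Morgan for ∧/∨):
  ((∀g K(g,g)) ∨ (∀d K(d,d))) ∧ (∀f ¬K(f,f))
All bound variables are already distinct, so no renaming is needed.
Extract every quantifier outward, since the variables are now distinct and don't occur free across branches:
  ∀g ∀d ∀f ((K(g,g) ∨ K(d,d)) ∧ ¬K(f,f))
The prefix is ∀g ∀d ∀f: 3 universal, 0 existential.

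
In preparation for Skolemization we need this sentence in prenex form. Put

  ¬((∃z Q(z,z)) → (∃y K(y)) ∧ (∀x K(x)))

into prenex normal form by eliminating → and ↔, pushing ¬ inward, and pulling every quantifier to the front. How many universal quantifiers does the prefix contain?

Eliminate → and ↔ using ¬ and ∨.
  ¬(¬(∃z Q(z,z)) ∨ (∃y K(y)) ∧ (∀x K(x)))
Move each ¬ inward, flipping quantifiers it crosses:
  (∃z Q(z,z)) ∧ ((∀y ¬K(y)) ∨ (∃x ¬K(x)))
Finally move all quantifiers to the prefix:
  ∃z ∀y ∃x (Q(z,z) ∧ (¬K(y) ∨ ¬K(x)))
The prefix is ∃z ∀y ∃x: 1 universal, 2 existential.

1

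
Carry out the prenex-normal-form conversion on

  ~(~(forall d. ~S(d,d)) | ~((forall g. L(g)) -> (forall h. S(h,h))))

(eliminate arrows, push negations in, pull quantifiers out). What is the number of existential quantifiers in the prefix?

1

First replace A → B with ¬A ∨ B.
  ~(~(forall d. ~S(d,d)) | ~(~(forall g. L(g)) | (forall h. S(h,h))))
Drive negations inward (¬∀x A ≡ ∃x ¬A, ¬∃x A ≡ ∀x ¬A, De Morgan for ∧/∨):
  (forall d. ~S(d,d)) & ((exists g. ~L(g)) | (forall h. S(h,h)))
All bound variables are already distinct, so no renaming is needed.
Pull the quantifiers to the front (each side's bound variable is not free in the other side):
  forall d. exists g. forall h. (~S(d,d) & (~L(g) | S(h,h)))
The prefix is forall d exists g forall h: 2 universal, 1 existential.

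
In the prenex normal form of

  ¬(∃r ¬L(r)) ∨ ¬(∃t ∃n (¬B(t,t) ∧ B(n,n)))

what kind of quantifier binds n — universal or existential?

universal

Move each ¬ inward, flipping quantifiers it crosses:
  (∀r L(r)) ∨ (∀t ∀n (B(t,t) ∨ ¬B(n,n)))
All bound variables are already distinct, so no renaming is needed.
Extract every quantifier outward, since the variables are now distinct and don't occur free across branches:
  ∀r ∀t ∀n (L(r) ∨ B(t,t) ∨ ¬B(n,n))
The quantifier ∃n sits under an odd number of negations, so it flips to ∀n.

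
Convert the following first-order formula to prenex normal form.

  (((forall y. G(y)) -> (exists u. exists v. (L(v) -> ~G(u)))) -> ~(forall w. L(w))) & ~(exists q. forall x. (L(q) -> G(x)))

First replace A → B with ¬A ∨ B.
  (~(~(forall y. G(y)) | (exists u. exists v. (~L(v) | ~G(u)))) | ~(forall w. L(w))) & ~(exists q. forall x. (~L(q) | G(x)))
Push ¬ through the quantifiers and connectives to reach negation normal form:
  ((forall y. G(y)) & (forall u. forall v. (L(v) & G(u))) | (exists w. ~L(w))) & (forall q. exists x. (L(q) & ~G(x)))
All bound variables are already distinct, so no renaming is needed.
Pull the quantifiers to the front (each side's bound variable is not free in the other side):
  forall y. forall u. forall v. exists w. forall q. exists x. ((G(y) & L(v) & G(u) | ~L(w)) & L(q) & ~G(x))

forall y. forall u. forall v. exists w. forall q. exists x. ((G(y) & L(v) & G(u) | ~L(w)) & L(q) & ~G(x))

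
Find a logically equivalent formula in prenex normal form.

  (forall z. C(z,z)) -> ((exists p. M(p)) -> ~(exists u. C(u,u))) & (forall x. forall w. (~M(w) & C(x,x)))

First replace A → B with ¬A ∨ B.
  ~(forall z. C(z,z)) | (~(exists p. M(p)) | ~(exists u. C(u,u))) & (forall x. forall w. (~M(w) & C(x,x)))
Move each ¬ inward, flipping quantifiers it crosses:
  (exists z. ~C(z,z)) | ((forall p. ~M(p)) | (forall u. ~C(u,u))) & (forall x. forall w. (~M(w) & C(x,x)))
Pull the quantifiers to the front (each side's bound variable is not free in the other side):
  exists z. forall p. forall u. forall x. forall w. (~C(z,z) | (~M(p) | ~C(u,u)) & ~M(w) & C(x,x))

exists z. forall p. forall u. forall x. forall w. (~C(z,z) | (~M(p) | ~C(u,u)) & ~M(w) & C(x,x))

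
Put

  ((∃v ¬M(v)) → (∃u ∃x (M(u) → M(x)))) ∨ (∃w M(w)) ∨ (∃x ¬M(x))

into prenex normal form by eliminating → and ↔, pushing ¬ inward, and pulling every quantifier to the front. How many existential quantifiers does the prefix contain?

Rewrite implications/biconditionals: A → B as ¬A ∨ B.
  ¬(∃v ¬M(v)) ∨ (∃u ∃x (¬M(u) ∨ M(x))) ∨ (∃w M(w)) ∨ (∃x ¬M(x))
Drive negations inward (¬∀x A ≡ ∃x ¬A, ¬∃x A ≡ ∀x ¬A, De Morgan for ∧/∨):
  (∀v M(v)) ∨ (∃u ∃x (¬M(u) ∨ M(x))) ∨ (∃w M(w)) ∨ (∃x ¬M(x))
Rename bound variables to avoid capture: x↦s.
  (∀v M(v)) ∨ (∃u ∃x (¬M(u) ∨ M(x))) ∨ (∃w M(w)) ∨ (∃s ¬M(s))
Finally move all quantifiers to the prefix:
  ∀v ∃u ∃x ∃w ∃s (M(v) ∨ ¬M(u) ∨ M(x) ∨ M(w) ∨ ¬M(s))
The prefix is ∀v ∃u ∃x ∃w ∃s: 1 universal, 4 existential.

4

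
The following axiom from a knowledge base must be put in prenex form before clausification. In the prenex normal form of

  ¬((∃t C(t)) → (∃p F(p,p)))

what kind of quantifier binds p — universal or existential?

Eliminate → and ↔ using ¬ and ∨.
  ¬(¬(∃t C(t)) ∨ (∃p F(p,p)))
Move each ¬ inward, flipping quantifiers it crosses:
  (∃t C(t)) ∧ (∀p ¬F(p,p))
Finally move all quantifiers to the prefix:
  ∃t ∀p (C(t) ∧ ¬F(p,p))
The quantifier ∃p sits under an odd number of negations (counting the antecedent side of each →), so it flips to ∀p.

universal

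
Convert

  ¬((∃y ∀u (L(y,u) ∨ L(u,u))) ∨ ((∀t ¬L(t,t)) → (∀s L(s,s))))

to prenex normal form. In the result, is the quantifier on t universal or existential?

Rewrite implications/biconditionals: A → B as ¬A ∨ B.
  ¬((∃y ∀u (L(y,u) ∨ L(u,u))) ∨ ¬(∀t ¬L(t,t)) ∨ (∀s L(s,s)))
Drive negations inward (¬∀x A ≡ ∃x ¬A, ¬∃x A ≡ ∀x ¬A, De Morgan for ∧/∨):
  (∀y ∃u (¬L(y,u) ∧ ¬L(u,u))) ∧ (∀t ¬L(t,t)) ∧ (∃s ¬L(s,s))
All bound variables are already distinct, so no renaming is needed.
Finally move all quantifiers to the prefix:
  ∀y ∃u ∀t ∃s (¬L(y,u) ∧ ¬L(u,u) ∧ ¬L(t,t) ∧ ¬L(s,s))
The quantifier ∀t sits under an even number of negations (counting the antecedent side of each →), so it remains universal.

universal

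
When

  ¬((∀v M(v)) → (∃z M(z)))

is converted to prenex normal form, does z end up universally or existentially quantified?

Eliminate → and ↔ using ¬ and ∨.
  ¬(¬(∀v M(v)) ∨ (∃z M(z)))
Drive negations inward (¬∀x A ≡ ∃x ¬A, ¬∃x A ≡ ∀x ¬A, De Morgan for ∧/∨):
  (∀v M(v)) ∧ (∀z ¬M(z))
Finally move all quantifiers to the prefix:
  ∀v ∀z (M(v) ∧ ¬M(z))
The quantifier ∃z sits under an odd number of negations (counting the antecedent side of each →), so it flips to ∀z.

universal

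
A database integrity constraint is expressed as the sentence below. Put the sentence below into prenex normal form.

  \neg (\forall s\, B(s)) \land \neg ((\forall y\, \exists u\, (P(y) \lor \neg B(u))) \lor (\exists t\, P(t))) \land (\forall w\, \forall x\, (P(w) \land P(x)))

Move each ¬ inward, flipping quantifiers it crosses:
  (\exists s\, \neg B(s)) \land (\exists y\, \forall u\, (\neg P(y) \land B(u))) \land (\forall t\, \neg P(t)) \land (\forall w\, \forall x\, (P(w) \land P(x)))
Pull the quantifiers to the front (each side's bound variable is not free in the other side):
  \exists s\, \exists y\, \forall u\, \forall t\, \forall w\, \forall x\, (\neg B(s) \land \neg P(y) \land B(u) \land \neg P(t) \land P(w) \land P(x))

\exists s\, \exists y\, \forall u\, \forall t\, \forall w\, \forall x\, (\neg B(s) \land \neg P(y) \land B(u) \land \neg P(t) \land P(w) \land P(x))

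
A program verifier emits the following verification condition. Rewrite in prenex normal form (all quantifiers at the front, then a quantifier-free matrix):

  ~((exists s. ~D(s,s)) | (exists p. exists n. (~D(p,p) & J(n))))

Push ¬ through the quantifiers and connectives to reach negation normal form:
  (forall s. D(s,s)) & (forall p. forall n. (D(p,p) | ~J(n)))
All bound variables are already distinct, so no renaming is needed.
Extract every quantifier outward, since the variables are now distinct and don't occur free across branches:
  forall s. forall p. forall n. (D(s,s) & (D(p,p) | ~J(n)))

forall s. forall p. forall n. (D(s,s) & (D(p,p) | ~J(n)))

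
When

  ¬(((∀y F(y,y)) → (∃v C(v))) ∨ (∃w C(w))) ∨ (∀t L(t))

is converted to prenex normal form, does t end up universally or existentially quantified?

Eliminate → and ↔ using ¬ and ∨.
  ¬(¬(∀y F(y,y)) ∨ (∃v C(v)) ∨ (∃w C(w))) ∨ (∀t L(t))
Push ¬ through the quantifiers and connectives to reach negation normal form:
  (∀y F(y,y)) ∧ (∀v ¬C(v)) ∧ (∀w ¬C(w)) ∨ (∀t L(t))
Pull the quantifiers to the front (each side's bound variable is not free in the other side):
  ∀y ∀v ∀w ∀t (F(y,y) ∧ ¬C(v) ∧ ¬C(w) ∨ L(t))
The quantifier ∀t sits under an even number of negations (counting the antecedent side of each →), so it remains universal.

universal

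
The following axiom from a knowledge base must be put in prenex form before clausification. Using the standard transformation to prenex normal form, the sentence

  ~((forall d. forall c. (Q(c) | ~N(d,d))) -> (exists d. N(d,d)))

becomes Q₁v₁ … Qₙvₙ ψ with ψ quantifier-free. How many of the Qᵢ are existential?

0

Eliminate → and ↔ using ¬ and ∨.
  ~(~(forall d. forall c. (Q(c) | ~N(d,d))) | (exists d. N(d,d)))
Move each ¬ inward, flipping quantifiers it crosses:
  (forall d. forall c. (Q(c) | ~N(d,d))) & (forall d. ~N(d,d))
Give each quantifier a distinct variable: d↦s.
  (forall d. forall c. (Q(c) | ~N(d,d))) & (forall s. ~N(s,s))
Pull the quantifiers to the front (each side's bound variable is not free in the other side):
  forall d. forall c. forall s. ((Q(c) | ~N(d,d)) & ~N(s,s))
The prefix is forall d forall c forall s: 3 universal, 0 existential.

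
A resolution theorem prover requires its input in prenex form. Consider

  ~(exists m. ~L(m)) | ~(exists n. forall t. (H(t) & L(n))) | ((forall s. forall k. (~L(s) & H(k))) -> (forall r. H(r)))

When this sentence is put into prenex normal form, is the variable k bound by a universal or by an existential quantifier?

existential

Eliminate → and ↔ using ¬ and ∨.
  ~(exists m. ~L(m)) | ~(exists n. forall t. (H(t) & L(n))) | ~(forall s. forall k. (~L(s) & H(k))) | (forall r. H(r))
Drive negations inward (¬∀x A ≡ ∃x ¬A, ¬∃x A ≡ ∀x ¬A, De Morgan for ∧/∨):
  (forall m. L(m)) | (forall n. exists t. (~H(t) | ~L(n))) | (exists s. exists k. (L(s) | ~H(k))) | (forall r. H(r))
All bound variables are already distinct, so no renaming is needed.
Extract every quantifier outward, since the variables are now distinct and don't occur free across branches:
  forall m. forall n. exists t. exists s. exists k. forall r. (L(m) | ~H(t) | ~L(n) | L(s) | ~H(k) | H(r))
The quantifier forall k sits under an odd number of negations (counting the antecedent side of each →), so it flips to exists k.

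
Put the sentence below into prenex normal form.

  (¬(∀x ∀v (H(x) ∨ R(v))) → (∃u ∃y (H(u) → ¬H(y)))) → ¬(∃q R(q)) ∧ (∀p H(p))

First replace A → B with ¬A ∨ B.
  ¬(¬¬(∀x ∀v (H(x) ∨ R(v))) ∨ (∃u ∃y (¬H(u) ∨ ¬H(y)))) ∨ ¬(∃q R(q)) ∧ (∀p H(p))
Push ¬ through the quantifiers and connectives to reach negation normal form:
  (∃x ∃v (¬H(x) ∧ ¬R(v))) ∧ (∀u ∀y (H(u) ∧ H(y))) ∨ (∀q ¬R(q)) ∧ (∀p H(p))
All bound variables are already distinct, so no renaming is needed.
Finally move all quantifiers to the prefix:
  ∃x ∃v ∀u ∀y ∀q ∀p (¬H(x) ∧ ¬R(v) ∧ H(u) ∧ H(y) ∨ ¬R(q) ∧ H(p))

∃x ∃v ∀u ∀y ∀q ∀p (¬H(x) ∧ ¬R(v) ∧ H(u) ∧ H(y) ∨ ¬R(q) ∧ H(p))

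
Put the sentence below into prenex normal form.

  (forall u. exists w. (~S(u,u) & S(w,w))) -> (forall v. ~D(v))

exists u. forall w. forall v. (S(u,u) | ~S(w,w) | ~D(v))

Eliminate → and ↔ using ¬ and ∨.
  ~(forall u. exists w. (~S(u,u) & S(w,w))) | (forall v. ~D(v))
Move each ¬ inward, flipping quantifiers it crosses:
  (exists u. forall w. (S(u,u) | ~S(w,w))) | (forall v. ~D(v))
All bound variables are already distinct, so no renaming is needed.
Extract every quantifier outward, since the variables are now distinct and don't occur free across branches:
  exists u. forall w. forall v. (S(u,u) | ~S(w,w) | ~D(v))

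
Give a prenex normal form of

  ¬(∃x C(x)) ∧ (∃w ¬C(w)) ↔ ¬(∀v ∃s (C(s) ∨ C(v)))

∃x ∀w ∃v ∀s ∀w1 ∃y1 ∀b ∃u1 ((C(x) ∨ C(w) ∨ ¬C(s) ∧ ¬C(v)) ∧ (C(y1) ∨ C(w1) ∨ ¬C(b) ∧ ¬C(u1)))

First replace A → B with ¬A ∨ B; A ↔ B as (¬A ∨ B) ∧ (¬B ∨ A).
  (¬(¬(∃x C(x)) ∧ (∃w ¬C(w))) ∨ ¬(∀v ∃s (C(s) ∨ C(v)))) ∧ (¬¬(∀v ∃s (C(s) ∨ C(v))) ∨ ¬(∃x C(x)) ∧ (∃w ¬C(w)))
Drive negations inward (¬∀x A ≡ ∃x ¬A, ¬∃x A ≡ ∀x ¬A, De Morgan for ∧/∨):
  ((∃x C(x)) ∨ (∀w C(w)) ∨ (∃v ∀s (¬C(s) ∧ ¬C(v)))) ∧ ((∀v ∃s (C(s) ∨ C(v))) ∨ (∀x ¬C(x)) ∧ (∃w ¬C(w)))
Rename bound variables to avoid capture: v↦w1, s↦y1, x↦b, w↦u1.
  ((∃x C(x)) ∨ (∀w C(w)) ∨ (∃v ∀s (¬C(s) ∧ ¬C(v)))) ∧ ((∀w1 ∃y1 (C(y1) ∨ C(w1))) ∨ (∀b ¬C(b)) ∧ (∃u1 ¬C(u1)))
Extract every quantifier outward, since the variables are now distinct and don't occur free across branches:
  ∃x ∀w ∃v ∀s ∀w1 ∃y1 ∀b ∃u1 ((C(x) ∨ C(w) ∨ ¬C(s) ∧ ¬C(v)) ∧ (C(y1) ∨ C(w1) ∨ ¬C(b) ∧ ¬C(u1)))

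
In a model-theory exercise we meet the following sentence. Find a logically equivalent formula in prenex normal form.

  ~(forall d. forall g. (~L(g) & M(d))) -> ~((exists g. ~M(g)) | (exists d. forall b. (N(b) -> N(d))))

Rewrite implications/biconditionals: A → B as ¬A ∨ B.
  ~~(forall d. forall g. (~L(g) & M(d))) | ~((exists g. ~M(g)) | (exists d. forall b. (~N(b) | N(d))))
Drive negations inward (¬∀x A ≡ ∃x ¬A, ¬∃x A ≡ ∀x ¬A, De Morgan for ∧/∨):
  (forall d. forall g. (~L(g) & M(d))) | (forall g. M(g)) & (forall d. exists b. (N(b) & ~N(d)))
Standardize variables apart so no two quantifiers bind the same name: g↦z, d↦a.
  (forall d. forall g. (~L(g) & M(d))) | (forall z. M(z)) & (forall a. exists b. (N(b) & ~N(a)))
Extract every quantifier outward, since the variables are now distinct and don't occur free across branches:
  forall d. forall g. forall z. forall a. exists b. (~L(g) & M(d) | M(z) & N(b) & ~N(a))

forall d. forall g. forall z. forall a. exists b. (~L(g) & M(d) | M(z) & N(b) & ~N(a))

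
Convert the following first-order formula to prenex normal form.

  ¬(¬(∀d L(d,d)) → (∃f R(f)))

∃d ∀f (¬L(d,d) ∧ ¬R(f))

Eliminate → and ↔ using ¬ and ∨.
  ¬(¬¬(∀d L(d,d)) ∨ (∃f R(f)))
Move each ¬ inward, flipping quantifiers it crosses:
  (∃d ¬L(d,d)) ∧ (∀f ¬R(f))
Pull the quantifiers to the front (each side's bound variable is not free in the other side):
  ∃d ∀f (¬L(d,d) ∧ ¬R(f))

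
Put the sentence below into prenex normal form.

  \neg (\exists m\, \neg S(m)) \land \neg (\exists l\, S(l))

\forall m\, \forall l\, (S(m) \land \neg S(l))

Drive negations inward (¬∀x A ≡ ∃x ¬A, ¬∃x A ≡ ∀x ¬A, De Morgan for ∧/∨):
  (\forall m\, S(m)) \land (\forall l\, \neg S(l))
All bound variables are already distinct, so no renaming is needed.
Finally move all quantifiers to the prefix:
  \forall m\, \forall l\, (S(m) \land \neg S(l))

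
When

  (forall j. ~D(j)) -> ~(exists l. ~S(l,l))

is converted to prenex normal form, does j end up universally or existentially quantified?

First replace A → B with ¬A ∨ B.
  ~(forall j. ~D(j)) | ~(exists l. ~S(l,l))
Drive negations inward (¬∀x A ≡ ∃x ¬A, ¬∃x A ≡ ∀x ¬A, De Morgan for ∧/∨):
  (exists j. D(j)) | (forall l. S(l,l))
Finally move all quantifiers to the prefix:
  exists j. forall l. (D(j) | S(l,l))
The quantifier forall j sits under an odd number of negations (counting the antecedent side of each →), so it flips to exists j.

existential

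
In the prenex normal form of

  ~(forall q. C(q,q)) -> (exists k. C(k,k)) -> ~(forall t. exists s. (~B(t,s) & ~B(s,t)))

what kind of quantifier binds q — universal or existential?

Rewrite implications/biconditionals: A → B as ¬A ∨ B.
  ~~(forall q. C(q,q)) | ~(exists k. C(k,k)) | ~(forall t. exists s. (~B(t,s) & ~B(s,t)))
Move each ¬ inward, flipping quantifiers it crosses:
  (forall q. C(q,q)) | (forall k. ~C(k,k)) | (exists t. forall s. (B(t,s) | B(s,t)))
Finally move all quantifiers to the prefix:
  forall q. forall k. exists t. forall s. (C(q,q) | ~C(k,k) | B(t,s) | B(s,t))
The quantifier forall q sits under an even number of negations (counting the antecedent side of each →), so it remains universal.

universal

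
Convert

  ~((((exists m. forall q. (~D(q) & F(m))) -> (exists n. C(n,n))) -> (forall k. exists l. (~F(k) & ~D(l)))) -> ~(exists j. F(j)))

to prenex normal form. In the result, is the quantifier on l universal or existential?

existential

Eliminate → and ↔ using ¬ and ∨.
  ~(~(~(~(exists m. forall q. (~D(q) & F(m))) | (exists n. C(n,n))) | (forall k. exists l. (~F(k) & ~D(l)))) | ~(exists j. F(j)))
Move each ¬ inward, flipping quantifiers it crosses:
  ((exists m. forall q. (~D(q) & F(m))) & (forall n. ~C(n,n)) | (forall k. exists l. (~F(k) & ~D(l)))) & (exists j. F(j))
Pull the quantifiers to the front (each side's bound variable is not free in the other side):
  exists m. forall q. forall n. forall k. exists l. exists j. ((~D(q) & F(m) & ~C(n,n) | ~F(k) & ~D(l)) & F(j))
The quantifier exists l sits under an even number of negations (counting the antecedent side of each →), so it remains existential.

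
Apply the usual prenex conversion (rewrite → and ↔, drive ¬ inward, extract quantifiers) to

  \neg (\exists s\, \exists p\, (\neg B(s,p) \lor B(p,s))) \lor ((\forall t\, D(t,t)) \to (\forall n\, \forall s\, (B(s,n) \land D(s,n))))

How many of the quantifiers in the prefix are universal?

4

First replace A → B with ¬A ∨ B.
  \neg (\exists s\, \exists p\, (\neg B(s,p) \lor B(p,s))) \lor \neg (\forall t\, D(t,t)) \lor (\forall n\, \forall s\, (B(s,n) \land D(s,n)))
Drive negations inward (¬∀x A ≡ ∃x ¬A, ¬∃x A ≡ ∀x ¬A, De Morgan for ∧/∨):
  (\forall s\, \forall p\, (B(s,p) \land \neg B(p,s))) \lor (\exists t\, \neg D(t,t)) \lor (\forall n\, \forall s\, (B(s,n) \land D(s,n)))
Standardize variables apart so no two quantifiers bind the same name: s↦u.
  (\forall s\, \forall p\, (B(s,p) \land \neg B(p,s))) \lor (\exists t\, \neg D(t,t)) \lor (\forall n\, \forall u\, (B(u,n) \land D(u,n)))
Extract every quantifier outward, since the variables are now distinct and don't occur free across branches:
  \forall s\, \forall p\, \exists t\, \forall n\, \forall u\, (B(s,p) \land \neg B(p,s) \lor \neg D(t,t) \lor B(u,n) \land D(u,n))
The prefix is \forall s \forall p \exists t \forall n \forall u: 4 universal, 1 existential.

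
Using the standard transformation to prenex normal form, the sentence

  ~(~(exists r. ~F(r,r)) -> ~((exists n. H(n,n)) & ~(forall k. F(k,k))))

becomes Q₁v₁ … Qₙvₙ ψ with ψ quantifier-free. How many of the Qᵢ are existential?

Rewrite implications/biconditionals: A → B as ¬A ∨ B.
  ~(~~(exists r. ~F(r,r)) | ~((exists n. H(n,n)) & ~(forall k. F(k,k))))
Push ¬ through the quantifiers and connectives to reach negation normal form:
  (forall r. F(r,r)) & (exists n. H(n,n)) & (exists k. ~F(k,k))
All bound variables are already distinct, so no renaming is needed.
Extract every quantifier outward, since the variables are now distinct and don't occur free across branches:
  forall r. exists n. exists k. (F(r,r) & H(n,n) & ~F(k,k))
The prefix is forall r exists n exists k: 1 universal, 2 existential.

2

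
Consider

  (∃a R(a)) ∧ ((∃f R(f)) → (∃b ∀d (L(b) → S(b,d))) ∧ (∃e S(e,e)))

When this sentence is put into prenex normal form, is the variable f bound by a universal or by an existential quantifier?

First replace A → B with ¬A ∨ B.
  (∃a R(a)) ∧ (¬(∃f R(f)) ∨ (∃b ∀d (¬L(b) ∨ S(b,d))) ∧ (∃e S(e,e)))
Move each ¬ inward, flipping quantifiers it crosses:
  (∃a R(a)) ∧ ((∀f ¬R(f)) ∨ (∃b ∀d (¬L(b) ∨ S(b,d))) ∧ (∃e S(e,e)))
All bound variables are already distinct, so no renaming is needed.
Extract every quantifier outward, since the variables are now distinct and don't occur free across branches:
  ∃a ∀f ∃b ∀d ∃e (R(a) ∧ (¬R(f) ∨ (¬L(b) ∨ S(b,d)) ∧ S(e,e)))
The quantifier ∃f sits under an odd number of negations (counting the antecedent side of each →), so it flips to ∀f.

universal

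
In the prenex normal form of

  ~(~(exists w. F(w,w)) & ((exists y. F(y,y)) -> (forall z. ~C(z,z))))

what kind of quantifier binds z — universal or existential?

First replace A → B with ¬A ∨ B.
  ~(~(exists w. F(w,w)) & (~(exists y. F(y,y)) | (forall z. ~C(z,z))))
Drive negations inward (¬∀x A ≡ ∃x ¬A, ¬∃x A ≡ ∀x ¬A, De Morgan for ∧/∨):
  (exists w. F(w,w)) | (exists y. F(y,y)) & (exists z. C(z,z))
Extract every quantifier outward, since the variables are now distinct and don't occur free across branches:
  exists w. exists y. exists z. (F(w,w) | F(y,y) & C(z,z))
The quantifier forall z sits under an odd number of negations (counting the antecedent side of each →), so it flips to exists z.

existential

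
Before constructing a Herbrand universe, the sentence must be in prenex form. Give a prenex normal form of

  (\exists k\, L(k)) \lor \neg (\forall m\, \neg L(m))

\exists k\, \exists m\, (L(k) \lor L(m))

Drive negations inward (¬∀x A ≡ ∃x ¬A, ¬∃x A ≡ ∀x ¬A, De Morgan for ∧/∨):
  (\exists k\, L(k)) \lor (\exists m\, L(m))
All bound variables are already distinct, so no renaming is needed.
Pull the quantifiers to the front (each side's bound variable is not free in the other side):
  \exists k\, \exists m\, (L(k) \lor L(m))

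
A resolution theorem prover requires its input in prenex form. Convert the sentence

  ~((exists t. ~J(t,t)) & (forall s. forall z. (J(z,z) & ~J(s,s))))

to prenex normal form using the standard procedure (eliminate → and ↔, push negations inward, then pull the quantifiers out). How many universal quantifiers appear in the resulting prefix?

Move each ¬ inward, flipping quantifiers it crosses:
  (forall t. J(t,t)) | (exists s. exists z. (~J(z,z) | J(s,s)))
All bound variables are already distinct, so no renaming is needed.
Pull the quantifiers to the front (each side's bound variable is not free in the other side):
  forall t. exists s. exists z. (J(t,t) | ~J(z,z) | J(s,s))
The prefix is forall t exists s exists z: 1 universal, 2 existential.

1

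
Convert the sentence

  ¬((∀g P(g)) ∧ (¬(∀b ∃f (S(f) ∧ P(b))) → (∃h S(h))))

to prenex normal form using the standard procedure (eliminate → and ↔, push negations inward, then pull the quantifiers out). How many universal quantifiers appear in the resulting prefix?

Rewrite implications/biconditionals: A → B as ¬A ∨ B.
  ¬((∀g P(g)) ∧ (¬¬(∀b ∃f (S(f) ∧ P(b))) ∨ (∃h S(h))))
Push ¬ through the quantifiers and connectives to reach negation normal form:
  (∃g ¬P(g)) ∨ (∃b ∀f (¬S(f) ∨ ¬P(b))) ∧ (∀h ¬S(h))
Pull the quantifiers to the front (each side's bound variable is not free in the other side):
  ∃g ∃b ∀f ∀h (¬P(g) ∨ (¬S(f) ∨ ¬P(b)) ∧ ¬S(h))
The prefix is ∃g ∃b ∀f ∀h: 2 universal, 2 existential.

2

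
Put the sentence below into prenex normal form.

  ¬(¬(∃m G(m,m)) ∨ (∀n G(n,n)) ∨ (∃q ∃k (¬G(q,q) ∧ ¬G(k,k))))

∃m ∃n ∀q ∀k (G(m,m) ∧ ¬G(n,n) ∧ (G(q,q) ∨ G(k,k)))

Drive negations inward (¬∀x A ≡ ∃x ¬A, ¬∃x A ≡ ∀x ¬A, De Morgan for ∧/∨):
  (∃m G(m,m)) ∧ (∃n ¬G(n,n)) ∧ (∀q ∀k (G(q,q) ∨ G(k,k)))
All bound variables are already distinct, so no renaming is needed.
Pull the quantifiers to the front (each side's bound variable is not free in the other side):
  ∃m ∃n ∀q ∀k (G(m,m) ∧ ¬G(n,n) ∧ (G(q,q) ∨ G(k,k)))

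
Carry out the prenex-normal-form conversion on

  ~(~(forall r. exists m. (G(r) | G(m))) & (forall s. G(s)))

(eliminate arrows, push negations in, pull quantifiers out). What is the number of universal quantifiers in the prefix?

1

Drive negations inward (¬∀x A ≡ ∃x ¬A, ¬∃x A ≡ ∀x ¬A, De Morgan for ∧/∨):
  (forall r. exists m. (G(r) | G(m))) | (exists s. ~G(s))
Finally move all quantifiers to the prefix:
  forall r. exists m. exists s. (G(r) | G(m) | ~G(s))
The prefix is forall r exists m exists s: 1 universal, 2 existential.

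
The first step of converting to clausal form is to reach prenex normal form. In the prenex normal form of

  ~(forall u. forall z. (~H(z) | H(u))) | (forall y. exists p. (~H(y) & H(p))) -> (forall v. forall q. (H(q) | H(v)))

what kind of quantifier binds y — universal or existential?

existential

First replace A → B with ¬A ∨ B.
  ~(~(forall u. forall z. (~H(z) | H(u))) | (forall y. exists p. (~H(y) & H(p)))) | (forall v. forall q. (H(q) | H(v)))
Move each ¬ inward, flipping quantifiers it crosses:
  (forall u. forall z. (~H(z) | H(u))) & (exists y. forall p. (H(y) | ~H(p))) | (forall v. forall q. (H(q) | H(v)))
All bound variables are already distinct, so no renaming is needed.
Pull the quantifiers to the front (each side's bound variable is not free in the other side):
  forall u. forall z. exists y. forall p. forall v. forall q. ((~H(z) | H(u)) & (H(y) | ~H(p)) | H(q) | H(v))
The quantifier forall y sits under an odd number of negations (counting the antecedent side of each →), so it flips to exists y.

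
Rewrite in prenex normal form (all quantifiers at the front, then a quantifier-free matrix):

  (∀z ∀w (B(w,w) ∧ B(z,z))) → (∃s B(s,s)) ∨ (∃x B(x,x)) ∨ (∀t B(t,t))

First replace A → B with ¬A ∨ B.
  ¬(∀z ∀w (B(w,w) ∧ B(z,z))) ∨ (∃s B(s,s)) ∨ (∃x B(x,x)) ∨ (∀t B(t,t))
Move each ¬ inward, flipping quantifiers it crosses:
  (∃z ∃w (¬B(w,w) ∨ ¬B(z,z))) ∨ (∃s B(s,s)) ∨ (∃x B(x,x)) ∨ (∀t B(t,t))
All bound variables are already distinct, so no renaming is needed.
Extract every quantifier outward, since the variables are now distinct and don't occur free across branches:
  ∃z ∃w ∃s ∃x ∀t (¬B(w,w) ∨ ¬B(z,z) ∨ B(s,s) ∨ B(x,x) ∨ B(t,t))

∃z ∃w ∃s ∃x ∀t (¬B(w,w) ∨ ¬B(z,z) ∨ B(s,s) ∨ B(x,x) ∨ B(t,t))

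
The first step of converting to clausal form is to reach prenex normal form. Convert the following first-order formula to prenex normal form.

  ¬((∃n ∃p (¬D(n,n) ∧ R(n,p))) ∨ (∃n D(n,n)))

∀n ∀p ∀r ((D(n,n) ∨ ¬R(n,p)) ∧ ¬D(r,r))

Move each ¬ inward, flipping quantifiers it crosses:
  (∀n ∀p (D(n,n) ∨ ¬R(n,p))) ∧ (∀n ¬D(n,n))
Standardize variables apart so no two quantifiers bind the same name: n↦r.
  (∀n ∀p (D(n,n) ∨ ¬R(n,p))) ∧ (∀r ¬D(r,r))
Finally move all quantifiers to the prefix:
  ∀n ∀p ∀r ((D(n,n) ∨ ¬R(n,p)) ∧ ¬D(r,r))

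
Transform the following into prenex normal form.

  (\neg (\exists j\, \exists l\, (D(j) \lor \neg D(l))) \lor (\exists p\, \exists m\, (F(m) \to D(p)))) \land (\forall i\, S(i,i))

\forall j\, \forall l\, \exists p\, \exists m\, \forall i\, ((\neg D(j) \land D(l) \lor \neg F(m) \lor D(p)) \land S(i,i))

Eliminate → and ↔ using ¬ and ∨.
  (\neg (\exists j\, \exists l\, (D(j) \lor \neg D(l))) \lor (\exists p\, \exists m\, (\neg F(m) \lor D(p)))) \land (\forall i\, S(i,i))
Drive negations inward (¬∀x A ≡ ∃x ¬A, ¬∃x A ≡ ∀x ¬A, De Morgan for ∧/∨):
  ((\forall j\, \forall l\, (\neg D(j) \land D(l))) \lor (\exists p\, \exists m\, (\neg F(m) \lor D(p)))) \land (\forall i\, S(i,i))
All bound variables are already distinct, so no renaming is needed.
Finally move all quantifiers to the prefix:
  \forall j\, \forall l\, \exists p\, \exists m\, \forall i\, ((\neg D(j) \land D(l) \lor \neg F(m) \lor D(p)) \land S(i,i))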